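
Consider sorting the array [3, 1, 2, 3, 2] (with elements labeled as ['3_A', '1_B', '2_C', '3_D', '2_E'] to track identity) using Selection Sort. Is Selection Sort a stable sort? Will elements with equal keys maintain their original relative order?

Trace Selection Sort on the labeled array (the key is the number; the letter only tracks identity):
  Pass 1: minimum of unsorted part is 1_B at index 1; swap it with 3_A at index 0 -> [1_B, 3_A, 2_C, 3_D, 2_E]
  Pass 2: minimum of unsorted part is 2_C at index 2; swap it with 3_A at index 1 -> [1_B, 2_C, 3_A, 3_D, 2_E]
  Pass 3: minimum of unsorted part is 2_E at index 4; swap it with 3_A at index 2 -> [1_B, 2_C, 2_E, 3_D, 3_A]
  Pass 4: minimum 3_D is already at index 3; no swap -> [1_B, 2_C, 2_E, 3_D, 3_A]
Final order: [1_B, 2_C, 2_E, 3_D, 3_A]
Equal keys:
  value 2: originally 2_C, 2_E; after sorting 2_C, 2_E -> order preserved
  value 3: originally 3_A, 3_D; after sorting 3_D, 3_A -> order changed
Equal keys were reordered, so Selection Sort is not stable: the long-range swap that moves the minimum into place can carry an element past an equal key. (One such input is enough; an unstable sort may happen to preserve order on other inputs, but it gives no guarantee.)
Answer: Not stable


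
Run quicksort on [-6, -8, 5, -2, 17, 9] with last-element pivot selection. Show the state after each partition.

Partition 1: pivot=9 at index 4 -> [-6, -8, 5, -2, 9, 17]
Partition 2: pivot=-2 at index 2 -> [-6, -8, -2, 5, 9, 17]
Partition 3: pivot=-8 at index 0 -> [-8, -6, -2, 5, 9, 17]


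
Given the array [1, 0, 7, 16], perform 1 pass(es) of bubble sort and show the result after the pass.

After pass 1: [0, 1, 7, 16] (1 swaps)
Total swaps: 1


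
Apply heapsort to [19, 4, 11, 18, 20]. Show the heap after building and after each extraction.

Build heap: [20, 19, 11, 18, 4]
Extract 20: [19, 18, 11, 4, 20]
Extract 19: [18, 4, 11, 19, 20]
Extract 18: [11, 4, 18, 19, 20]
Extract 11: [4, 11, 18, 19, 20]


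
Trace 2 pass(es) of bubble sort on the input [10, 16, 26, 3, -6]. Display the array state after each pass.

After pass 1: [10, 16, 3, -6, 26] (2 swaps)
After pass 2: [10, 3, -6, 16, 26] (2 swaps)
Total swaps: 4


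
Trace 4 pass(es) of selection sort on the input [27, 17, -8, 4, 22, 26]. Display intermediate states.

Pass 1: Select minimum -8 at index 2, swap -> [-8, 17, 27, 4, 22, 26]
Pass 2: Select minimum 4 at index 3, swap -> [-8, 4, 27, 17, 22, 26]
Pass 3: Select minimum 17 at index 3, swap -> [-8, 4, 17, 27, 22, 26]
Pass 4: Select minimum 22 at index 4, swap -> [-8, 4, 17, 22, 27, 26]


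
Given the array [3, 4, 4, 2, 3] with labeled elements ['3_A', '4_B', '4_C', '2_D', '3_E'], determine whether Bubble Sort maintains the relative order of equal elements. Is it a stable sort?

Trace Bubble Sort on the labeled array (the key is the number; the letter only tracks identity):
  After pass 1: [3_A, 4_B, 2_D, 3_E, 4_C]
  After pass 2: [3_A, 2_D, 3_E, 4_B, 4_C]
  After pass 3: [2_D, 3_A, 3_E, 4_B, 4_C]
  After pass 4: [2_D, 3_A, 3_E, 4_B, 4_C] (no swaps, done)
Final order: [2_D, 3_A, 3_E, 4_B, 4_C]
Equal keys:
  value 3: originally 3_A, 3_E; after sorting 3_A, 3_E -> order preserved
  value 4: originally 4_B, 4_C; after sorting 4_B, 4_C -> order preserved
All equal keys kept their original relative order. Bubble Sort is stable: it only swaps adjacent elements when the left one is strictly greater, so equal keys never move past each other.
Answer: Stable


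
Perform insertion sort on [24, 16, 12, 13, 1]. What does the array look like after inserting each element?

First element 24 is already 'sorted'
Insert 16: shifted 1 elements -> [16, 24, 12, 13, 1]
Insert 12: shifted 2 elements -> [12, 16, 24, 13, 1]
Insert 13: shifted 2 elements -> [12, 13, 16, 24, 1]
Insert 1: shifted 4 elements -> [1, 12, 13, 16, 24]


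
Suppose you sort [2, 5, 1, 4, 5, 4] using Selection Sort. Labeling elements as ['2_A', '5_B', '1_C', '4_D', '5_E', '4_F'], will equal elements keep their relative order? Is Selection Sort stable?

Trace Selection Sort on the labeled array (the key is the number; the letter only tracks identity):
  Pass 1: minimum of unsorted part is 1_C at index 2; swap it with 2_A at index 0 -> [1_C, 5_B, 2_A, 4_D, 5_E, 4_F]
  Pass 2: minimum of unsorted part is 2_A at index 2; swap it with 5_B at index 1 -> [1_C, 2_A, 5_B, 4_D, 5_E, 4_F]
  Pass 3: minimum of unsorted part is 4_D at index 3; swap it with 5_B at index 2 -> [1_C, 2_A, 4_D, 5_B, 5_E, 4_F]
  Pass 4: minimum of unsorted part is 4_F at index 5; swap it with 5_B at index 3 -> [1_C, 2_A, 4_D, 4_F, 5_E, 5_B]
  Pass 5: minimum 5_E is already at index 4; no swap -> [1_C, 2_A, 4_D, 4_F, 5_E, 5_B]
Final order: [1_C, 2_A, 4_D, 4_F, 5_E, 5_B]
Equal keys:
  value 4: originally 4_D, 4_F; after sorting 4_D, 4_F -> order preserved
  value 5: originally 5_B, 5_E; after sorting 5_E, 5_B -> order changed
Equal keys were reordered, so Selection Sort is not stable: the long-range swap that moves the minimum into place can carry an element past an equal key. (One such input is enough; an unstable sort may happen to preserve order on other inputs, but it gives no guarantee.)
Answer: Not stable


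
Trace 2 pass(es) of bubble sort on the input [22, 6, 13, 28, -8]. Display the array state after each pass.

After pass 1: [6, 13, 22, -8, 28] (3 swaps)
After pass 2: [6, 13, -8, 22, 28] (1 swaps)
Total swaps: 4


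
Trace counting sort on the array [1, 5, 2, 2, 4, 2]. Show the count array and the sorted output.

Count array: [0, 1, 3, 0, 1, 1]
(count[i] = number of elements equal to i)
Cumulative count: [0, 1, 4, 4, 5, 6]
Sorted: [1, 2, 2, 2, 4, 5]


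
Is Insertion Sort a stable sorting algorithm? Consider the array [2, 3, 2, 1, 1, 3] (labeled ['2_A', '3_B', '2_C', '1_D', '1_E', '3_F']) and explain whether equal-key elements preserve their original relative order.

Trace Insertion Sort on the labeled array (the key is the number; the letter only tracks identity):
  Insert 3_B at index 1: [2_A, 3_B, 2_C, 1_D, 1_E, 3_F]
  Insert 2_C at index 1: [2_A, 2_C, 3_B, 1_D, 1_E, 3_F]
  Insert 1_D at index 0: [1_D, 2_A, 2_C, 3_B, 1_E, 3_F]
  Insert 1_E at index 1: [1_D, 1_E, 2_A, 2_C, 3_B, 3_F]
  Insert 3_F at index 5: [1_D, 1_E, 2_A, 2_C, 3_B, 3_F]
Final order: [1_D, 1_E, 2_A, 2_C, 3_B, 3_F]
Equal keys:
  value 1: originally 1_D, 1_E; after sorting 1_D, 1_E -> order preserved
  value 2: originally 2_A, 2_C; after sorting 2_A, 2_C -> order preserved
  value 3: originally 3_B, 3_F; after sorting 3_B, 3_F -> order preserved
All equal keys kept their original relative order. Insertion Sort is stable: elements are shifted only while they are strictly greater than the key, so a key is inserted after any equal elements already placed.
Answer: Stable


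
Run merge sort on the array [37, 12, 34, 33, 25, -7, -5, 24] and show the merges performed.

Divide and conquer:
  Merge [37] + [12] -> [12, 37]
  Merge [34] + [33] -> [33, 34]
  Merge [12, 37] + [33, 34] -> [12, 33, 34, 37]
  Merge [25] + [-7] -> [-7, 25]
  Merge [-5] + [24] -> [-5, 24]
  Merge [-7, 25] + [-5, 24] -> [-7, -5, 24, 25]
  Merge [12, 33, 34, 37] + [-7, -5, 24, 25] -> [-7, -5, 12, 24, 25, 33, 34, 37]


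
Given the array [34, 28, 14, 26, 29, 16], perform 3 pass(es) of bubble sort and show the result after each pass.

After pass 1: [28, 14, 26, 29, 16, 34] (5 swaps)
After pass 2: [14, 26, 28, 16, 29, 34] (3 swaps)
After pass 3: [14, 26, 16, 28, 29, 34] (1 swaps)
Total swaps: 9


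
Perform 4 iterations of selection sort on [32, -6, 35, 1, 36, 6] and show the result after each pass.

Pass 1: Select minimum -6 at index 1, swap -> [-6, 32, 35, 1, 36, 6]
Pass 2: Select minimum 1 at index 3, swap -> [-6, 1, 35, 32, 36, 6]
Pass 3: Select minimum 6 at index 5, swap -> [-6, 1, 6, 32, 36, 35]
Pass 4: Select minimum 32 at index 3, swap -> [-6, 1, 6, 32, 36, 35]


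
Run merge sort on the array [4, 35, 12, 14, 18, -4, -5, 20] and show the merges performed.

Divide and conquer:
  Merge [4] + [35] -> [4, 35]
  Merge [12] + [14] -> [12, 14]
  Merge [4, 35] + [12, 14] -> [4, 12, 14, 35]
  Merge [18] + [-4] -> [-4, 18]
  Merge [-5] + [20] -> [-5, 20]
  Merge [-4, 18] + [-5, 20] -> [-5, -4, 18, 20]
  Merge [4, 12, 14, 35] + [-5, -4, 18, 20] -> [-5, -4, 4, 12, 14, 18, 20, 35]


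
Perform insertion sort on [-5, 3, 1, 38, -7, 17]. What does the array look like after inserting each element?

First element -5 is already 'sorted'
Insert 3: shifted 0 elements -> [-5, 3, 1, 38, -7, 17]
Insert 1: shifted 1 elements -> [-5, 1, 3, 38, -7, 17]
Insert 38: shifted 0 elements -> [-5, 1, 3, 38, -7, 17]
Insert -7: shifted 4 elements -> [-7, -5, 1, 3, 38, 17]
Insert 17: shifted 1 elements -> [-7, -5, 1, 3, 17, 38]


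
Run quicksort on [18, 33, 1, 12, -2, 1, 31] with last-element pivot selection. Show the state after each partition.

Partition 1: pivot=31 at index 5 -> [18, 1, 12, -2, 1, 31, 33]
Partition 2: pivot=1 at index 2 -> [1, -2, 1, 18, 12, 31, 33]
Partition 3: pivot=-2 at index 0 -> [-2, 1, 1, 18, 12, 31, 33]
Partition 4: pivot=12 at index 3 -> [-2, 1, 1, 12, 18, 31, 33]


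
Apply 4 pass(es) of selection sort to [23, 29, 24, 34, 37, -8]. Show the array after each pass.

Pass 1: Select minimum -8 at index 5, swap -> [-8, 29, 24, 34, 37, 23]
Pass 2: Select minimum 23 at index 5, swap -> [-8, 23, 24, 34, 37, 29]
Pass 3: Select minimum 24 at index 2, swap -> [-8, 23, 24, 34, 37, 29]
Pass 4: Select minimum 29 at index 5, swap -> [-8, 23, 24, 29, 37, 34]


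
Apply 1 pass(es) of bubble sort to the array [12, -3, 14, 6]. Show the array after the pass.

After pass 1: [-3, 12, 6, 14] (2 swaps)
Total swaps: 2


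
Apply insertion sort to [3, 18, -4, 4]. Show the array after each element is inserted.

First element 3 is already 'sorted'
Insert 18: shifted 0 elements -> [3, 18, -4, 4]
Insert -4: shifted 2 elements -> [-4, 3, 18, 4]
Insert 4: shifted 1 elements -> [-4, 3, 4, 18]


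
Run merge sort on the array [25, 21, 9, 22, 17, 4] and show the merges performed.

Divide and conquer:
  Merge [21] + [9] -> [9, 21]
  Merge [25] + [9, 21] -> [9, 21, 25]
  Merge [17] + [4] -> [4, 17]
  Merge [22] + [4, 17] -> [4, 17, 22]
  Merge [9, 21, 25] + [4, 17, 22] -> [4, 9, 17, 21, 22, 25]


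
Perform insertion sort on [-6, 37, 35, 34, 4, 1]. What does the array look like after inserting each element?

First element -6 is already 'sorted'
Insert 37: shifted 0 elements -> [-6, 37, 35, 34, 4, 1]
Insert 35: shifted 1 elements -> [-6, 35, 37, 34, 4, 1]
Insert 34: shifted 2 elements -> [-6, 34, 35, 37, 4, 1]
Insert 4: shifted 3 elements -> [-6, 4, 34, 35, 37, 1]
Insert 1: shifted 4 elements -> [-6, 1, 4, 34, 35, 37]


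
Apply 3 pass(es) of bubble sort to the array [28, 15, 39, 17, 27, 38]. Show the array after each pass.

After pass 1: [15, 28, 17, 27, 38, 39] (4 swaps)
After pass 2: [15, 17, 27, 28, 38, 39] (2 swaps)
After pass 3: [15, 17, 27, 28, 38, 39] (0 swaps)
Total swaps: 6


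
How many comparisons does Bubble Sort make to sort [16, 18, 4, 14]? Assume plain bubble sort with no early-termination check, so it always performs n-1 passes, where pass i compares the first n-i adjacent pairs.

Pass 1: compare adjacent pairs (0,1)..(2,3) = 3 comparison(s), 2 swap(s) -> [16, 4, 14, 18]
Pass 2: compare adjacent pairs (0,1)..(1,2) = 2 comparison(s), 2 swap(s) -> [4, 14, 16, 18]
Pass 3: compare adjacent pairs (0,1)..(0,1) = 1 comparison(s), 0 swap(s) -> [4, 14, 16, 18]
Total comparisons: 3 + 2 + 1 = 6


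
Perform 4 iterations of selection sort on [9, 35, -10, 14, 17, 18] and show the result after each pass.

Pass 1: Select minimum -10 at index 2, swap -> [-10, 35, 9, 14, 17, 18]
Pass 2: Select minimum 9 at index 2, swap -> [-10, 9, 35, 14, 17, 18]
Pass 3: Select minimum 14 at index 3, swap -> [-10, 9, 14, 35, 17, 18]
Pass 4: Select minimum 17 at index 4, swap -> [-10, 9, 14, 17, 35, 18]


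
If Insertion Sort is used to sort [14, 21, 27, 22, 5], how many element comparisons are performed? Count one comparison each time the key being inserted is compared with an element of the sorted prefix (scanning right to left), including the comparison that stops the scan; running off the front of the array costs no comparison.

Insert 21: 14 <= 21 (stop) = 1 comparison(s) -> [14, 21, 27, 22, 5]
Insert 27: 21 <= 27 (stop) = 1 comparison(s) -> [14, 21, 27, 22, 5]
Insert 22: 27 > 22 (shift), 21 <= 22 (stop) = 2 comparison(s) -> [14, 21, 22, 27, 5]
Insert 5: 27 > 5 (shift), 22 > 5 (shift), 21 > 5 (shift), 14 > 5 (shift), reached front = 4 comparison(s) -> [5, 14, 21, 22, 27]
Total comparisons: 1 + 1 + 2 + 4 = 8


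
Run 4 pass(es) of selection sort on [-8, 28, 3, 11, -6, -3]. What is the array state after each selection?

Pass 1: Select minimum -8 at index 0, swap -> [-8, 28, 3, 11, -6, -3]
Pass 2: Select minimum -6 at index 4, swap -> [-8, -6, 3, 11, 28, -3]
Pass 3: Select minimum -3 at index 5, swap -> [-8, -6, -3, 11, 28, 3]
Pass 4: Select minimum 3 at index 5, swap -> [-8, -6, -3, 3, 28, 11]


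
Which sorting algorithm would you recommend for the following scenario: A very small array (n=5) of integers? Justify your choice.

Best choice: Insertion sort
Reason: For tiny inputs the O(n^2) overhead is negligible and insertion sort has minimal constant factors


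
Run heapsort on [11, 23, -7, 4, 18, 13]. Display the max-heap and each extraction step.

Build heap: [23, 18, 13, 4, 11, -7]
Extract 23: [18, 11, 13, 4, -7, 23]
Extract 18: [13, 11, -7, 4, 18, 23]
Extract 13: [11, 4, -7, 13, 18, 23]
Extract 11: [4, -7, 11, 13, 18, 23]
Extract 4: [-7, 4, 11, 13, 18, 23]


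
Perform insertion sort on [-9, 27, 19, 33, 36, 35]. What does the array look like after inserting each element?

First element -9 is already 'sorted'
Insert 27: shifted 0 elements -> [-9, 27, 19, 33, 36, 35]
Insert 19: shifted 1 elements -> [-9, 19, 27, 33, 36, 35]
Insert 33: shifted 0 elements -> [-9, 19, 27, 33, 36, 35]
Insert 36: shifted 0 elements -> [-9, 19, 27, 33, 36, 35]
Insert 35: shifted 1 elements -> [-9, 19, 27, 33, 35, 36]


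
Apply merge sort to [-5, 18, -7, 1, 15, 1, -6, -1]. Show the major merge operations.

Divide and conquer:
  Merge [-5] + [18] -> [-5, 18]
  Merge [-7] + [1] -> [-7, 1]
  Merge [-5, 18] + [-7, 1] -> [-7, -5, 1, 18]
  Merge [15] + [1] -> [1, 15]
  Merge [-6] + [-1] -> [-6, -1]
  Merge [1, 15] + [-6, -1] -> [-6, -1, 1, 15]
  Merge [-7, -5, 1, 18] + [-6, -1, 1, 15] -> [-7, -6, -5, -1, 1, 1, 15, 18]


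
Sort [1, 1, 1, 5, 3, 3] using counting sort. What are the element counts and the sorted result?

Count array: [0, 3, 0, 2, 0, 1]
(count[i] = number of elements equal to i)
Cumulative count: [0, 3, 3, 5, 5, 6]
Sorted: [1, 1, 1, 3, 3, 5]


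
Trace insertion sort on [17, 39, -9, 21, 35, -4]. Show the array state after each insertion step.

First element 17 is already 'sorted'
Insert 39: shifted 0 elements -> [17, 39, -9, 21, 35, -4]
Insert -9: shifted 2 elements -> [-9, 17, 39, 21, 35, -4]
Insert 21: shifted 1 elements -> [-9, 17, 21, 39, 35, -4]
Insert 35: shifted 1 elements -> [-9, 17, 21, 35, 39, -4]
Insert -4: shifted 4 elements -> [-9, -4, 17, 21, 35, 39]


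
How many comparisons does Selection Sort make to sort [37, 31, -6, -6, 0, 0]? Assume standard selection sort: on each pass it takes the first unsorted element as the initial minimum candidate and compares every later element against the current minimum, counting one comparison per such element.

Pass 1: scan indices 1..5 for the minimum = 5 comparison(s); min is -6, place at index 0 -> [-6, 31, 37, -6, 0, 0]
Pass 2: scan indices 2..5 for the minimum = 4 comparison(s); min is -6, place at index 1 -> [-6, -6, 37, 31, 0, 0]
Pass 3: scan indices 3..5 for the minimum = 3 comparison(s); min is 0, place at index 2 -> [-6, -6, 0, 31, 37, 0]
Pass 4: scan indices 4..5 for the minimum = 2 comparison(s); min is 0, place at index 3 -> [-6, -6, 0, 0, 37, 31]
Pass 5: scan indices 5..5 for the minimum = 1 comparison(s); min is 31, place at index 4 -> [-6, -6, 0, 0, 31, 37]
Selection sort always scans the whole unsorted suffix, so the count is (n-1) + (n-2) + ... + 1 = n(n-1)/2 = 6*5/2 = 15 regardless of the input order.
Total comparisons: 5 + 4 + 3 + 2 + 1 = 15


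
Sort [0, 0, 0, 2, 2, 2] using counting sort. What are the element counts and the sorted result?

Count array: [3, 0, 3]
(count[i] = number of elements equal to i)
Cumulative count: [3, 3, 6]
Sorted: [0, 0, 0, 2, 2, 2]


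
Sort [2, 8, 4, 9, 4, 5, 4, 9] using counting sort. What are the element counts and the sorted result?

Count array: [0, 0, 1, 0, 3, 1, 0, 0, 1, 2]
(count[i] = number of elements equal to i)
Cumulative count: [0, 0, 1, 1, 4, 5, 5, 5, 6, 8]
Sorted: [2, 4, 4, 4, 5, 8, 9, 9]


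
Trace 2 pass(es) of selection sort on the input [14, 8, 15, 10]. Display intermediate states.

Pass 1: Select minimum 8 at index 1, swap -> [8, 14, 15, 10]
Pass 2: Select minimum 10 at index 3, swap -> [8, 10, 15, 14]


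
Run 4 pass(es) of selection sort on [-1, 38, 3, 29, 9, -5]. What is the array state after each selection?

Pass 1: Select minimum -5 at index 5, swap -> [-5, 38, 3, 29, 9, -1]
Pass 2: Select minimum -1 at index 5, swap -> [-5, -1, 3, 29, 9, 38]
Pass 3: Select minimum 3 at index 2, swap -> [-5, -1, 3, 29, 9, 38]
Pass 4: Select minimum 9 at index 4, swap -> [-5, -1, 3, 9, 29, 38]


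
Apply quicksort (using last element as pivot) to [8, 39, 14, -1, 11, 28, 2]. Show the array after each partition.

Partition 1: pivot=2 at index 1 -> [-1, 2, 14, 8, 11, 28, 39]
Partition 2: pivot=39 at index 6 -> [-1, 2, 14, 8, 11, 28, 39]
Partition 3: pivot=28 at index 5 -> [-1, 2, 14, 8, 11, 28, 39]
Partition 4: pivot=11 at index 3 -> [-1, 2, 8, 11, 14, 28, 39]


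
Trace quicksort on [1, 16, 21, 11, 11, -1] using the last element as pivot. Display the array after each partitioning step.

Partition 1: pivot=-1 at index 0 -> [-1, 16, 21, 11, 11, 1]
Partition 2: pivot=1 at index 1 -> [-1, 1, 21, 11, 11, 16]
Partition 3: pivot=16 at index 4 -> [-1, 1, 11, 11, 16, 21]
Partition 4: pivot=11 at index 3 -> [-1, 1, 11, 11, 16, 21]


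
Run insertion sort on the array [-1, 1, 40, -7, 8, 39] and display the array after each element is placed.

First element -1 is already 'sorted'
Insert 1: shifted 0 elements -> [-1, 1, 40, -7, 8, 39]
Insert 40: shifted 0 elements -> [-1, 1, 40, -7, 8, 39]
Insert -7: shifted 3 elements -> [-7, -1, 1, 40, 8, 39]
Insert 8: shifted 1 elements -> [-7, -1, 1, 8, 40, 39]
Insert 39: shifted 1 elements -> [-7, -1, 1, 8, 39, 40]


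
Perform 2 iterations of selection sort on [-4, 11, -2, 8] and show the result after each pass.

Pass 1: Select minimum -4 at index 0, swap -> [-4, 11, -2, 8]
Pass 2: Select minimum -2 at index 2, swap -> [-4, -2, 11, 8]


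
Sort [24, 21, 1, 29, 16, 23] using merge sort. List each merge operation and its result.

Divide and conquer:
  Merge [21] + [1] -> [1, 21]
  Merge [24] + [1, 21] -> [1, 21, 24]
  Merge [16] + [23] -> [16, 23]
  Merge [29] + [16, 23] -> [16, 23, 29]
  Merge [1, 21, 24] + [16, 23, 29] -> [1, 16, 21, 23, 24, 29]


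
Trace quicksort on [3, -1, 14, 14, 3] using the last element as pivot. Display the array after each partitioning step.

Partition 1: pivot=3 at index 2 -> [3, -1, 3, 14, 14]
Partition 2: pivot=-1 at index 0 -> [-1, 3, 3, 14, 14]
Partition 3: pivot=14 at index 4 -> [-1, 3, 3, 14, 14]


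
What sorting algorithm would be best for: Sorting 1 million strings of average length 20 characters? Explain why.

Best choice: MSD radix sort or Mergesort
Reason: MSD radix sort is a non-comparison sort that buckets the strings by successive character positions, running in time proportional to the total number of characters examined rather than O(n log n) string comparisons; mergesort is a stable O(n log n)-comparison alternative that works for arbitrary variable-length keys


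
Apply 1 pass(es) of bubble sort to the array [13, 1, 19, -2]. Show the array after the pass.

After pass 1: [1, 13, -2, 19] (2 swaps)
Total swaps: 2


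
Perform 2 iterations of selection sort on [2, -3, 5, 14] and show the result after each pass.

Pass 1: Select minimum -3 at index 1, swap -> [-3, 2, 5, 14]
Pass 2: Select minimum 2 at index 1, swap -> [-3, 2, 5, 14]


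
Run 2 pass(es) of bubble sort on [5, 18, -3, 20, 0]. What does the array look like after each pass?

After pass 1: [5, -3, 18, 0, 20] (2 swaps)
After pass 2: [-3, 5, 0, 18, 20] (2 swaps)
Total swaps: 4


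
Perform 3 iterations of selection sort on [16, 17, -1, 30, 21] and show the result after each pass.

Pass 1: Select minimum -1 at index 2, swap -> [-1, 17, 16, 30, 21]
Pass 2: Select minimum 16 at index 2, swap -> [-1, 16, 17, 30, 21]
Pass 3: Select minimum 17 at index 2, swap -> [-1, 16, 17, 30, 21]


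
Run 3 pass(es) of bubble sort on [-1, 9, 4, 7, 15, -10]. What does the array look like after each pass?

After pass 1: [-1, 4, 7, 9, -10, 15] (3 swaps)
After pass 2: [-1, 4, 7, -10, 9, 15] (1 swaps)
After pass 3: [-1, 4, -10, 7, 9, 15] (1 swaps)
Total swaps: 5


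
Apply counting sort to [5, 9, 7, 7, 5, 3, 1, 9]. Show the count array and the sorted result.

Count array: [0, 1, 0, 1, 0, 2, 0, 2, 0, 2]
(count[i] = number of elements equal to i)
Cumulative count: [0, 1, 1, 2, 2, 4, 4, 6, 6, 8]
Sorted: [1, 3, 5, 5, 7, 7, 9, 9]


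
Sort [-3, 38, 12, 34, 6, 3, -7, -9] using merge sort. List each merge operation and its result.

Divide and conquer:
  Merge [-3] + [38] -> [-3, 38]
  Merge [12] + [34] -> [12, 34]
  Merge [-3, 38] + [12, 34] -> [-3, 12, 34, 38]
  Merge [6] + [3] -> [3, 6]
  Merge [-7] + [-9] -> [-9, -7]
  Merge [3, 6] + [-9, -7] -> [-9, -7, 3, 6]
  Merge [-3, 12, 34, 38] + [-9, -7, 3, 6] -> [-9, -7, -3, 3, 6, 12, 34, 38]


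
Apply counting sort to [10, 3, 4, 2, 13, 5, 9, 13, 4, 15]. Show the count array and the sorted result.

Count array: [0, 0, 1, 1, 2, 1, 0, 0, 0, 1, 1, 0, 0, 2, 0, 1]
(count[i] = number of elements equal to i)
Cumulative count: [0, 0, 1, 2, 4, 5, 5, 5, 5, 6, 7, 7, 7, 9, 9, 10]
Sorted: [2, 3, 4, 4, 5, 9, 10, 13, 13, 15]


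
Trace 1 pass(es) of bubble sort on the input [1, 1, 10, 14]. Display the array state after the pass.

After pass 1: [1, 1, 10, 14] (0 swaps)
Total swaps: 0


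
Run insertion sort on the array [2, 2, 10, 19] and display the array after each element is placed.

First element 2 is already 'sorted'
Insert 2: shifted 0 elements -> [2, 2, 10, 19]
Insert 10: shifted 0 elements -> [2, 2, 10, 19]
Insert 19: shifted 0 elements -> [2, 2, 10, 19]


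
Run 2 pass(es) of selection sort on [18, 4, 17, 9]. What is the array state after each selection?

Pass 1: Select minimum 4 at index 1, swap -> [4, 18, 17, 9]
Pass 2: Select minimum 9 at index 3, swap -> [4, 9, 17, 18]


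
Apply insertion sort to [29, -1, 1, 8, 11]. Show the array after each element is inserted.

First element 29 is already 'sorted'
Insert -1: shifted 1 elements -> [-1, 29, 1, 8, 11]
Insert 1: shifted 1 elements -> [-1, 1, 29, 8, 11]
Insert 8: shifted 1 elements -> [-1, 1, 8, 29, 11]
Insert 11: shifted 1 elements -> [-1, 1, 8, 11, 29]


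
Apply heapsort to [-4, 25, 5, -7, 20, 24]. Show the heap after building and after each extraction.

Build heap: [25, 20, 24, -7, -4, 5]
Extract 25: [24, 20, 5, -7, -4, 25]
Extract 24: [20, -4, 5, -7, 24, 25]
Extract 20: [5, -4, -7, 20, 24, 25]
Extract 5: [-4, -7, 5, 20, 24, 25]
Extract -4: [-7, -4, 5, 20, 24, 25]


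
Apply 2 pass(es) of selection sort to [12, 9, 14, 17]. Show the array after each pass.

Pass 1: Select minimum 9 at index 1, swap -> [9, 12, 14, 17]
Pass 2: Select minimum 12 at index 1, swap -> [9, 12, 14, 17]


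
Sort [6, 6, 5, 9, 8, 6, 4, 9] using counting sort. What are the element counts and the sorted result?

Count array: [0, 0, 0, 0, 1, 1, 3, 0, 1, 2]
(count[i] = number of elements equal to i)
Cumulative count: [0, 0, 0, 0, 1, 2, 5, 5, 6, 8]
Sorted: [4, 5, 6, 6, 6, 8, 9, 9]


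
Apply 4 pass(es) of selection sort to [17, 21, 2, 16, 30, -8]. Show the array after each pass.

Pass 1: Select minimum -8 at index 5, swap -> [-8, 21, 2, 16, 30, 17]
Pass 2: Select minimum 2 at index 2, swap -> [-8, 2, 21, 16, 30, 17]
Pass 3: Select minimum 16 at index 3, swap -> [-8, 2, 16, 21, 30, 17]
Pass 4: Select minimum 17 at index 5, swap -> [-8, 2, 16, 17, 30, 21]


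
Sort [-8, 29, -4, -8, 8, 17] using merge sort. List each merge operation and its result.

Divide and conquer:
  Merge [29] + [-4] -> [-4, 29]
  Merge [-8] + [-4, 29] -> [-8, -4, 29]
  Merge [8] + [17] -> [8, 17]
  Merge [-8] + [8, 17] -> [-8, 8, 17]
  Merge [-8, -4, 29] + [-8, 8, 17] -> [-8, -8, -4, 8, 17, 29]


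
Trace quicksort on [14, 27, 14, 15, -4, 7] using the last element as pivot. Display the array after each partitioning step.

Partition 1: pivot=7 at index 1 -> [-4, 7, 14, 15, 14, 27]
Partition 2: pivot=27 at index 5 -> [-4, 7, 14, 15, 14, 27]
Partition 3: pivot=14 at index 3 -> [-4, 7, 14, 14, 15, 27]


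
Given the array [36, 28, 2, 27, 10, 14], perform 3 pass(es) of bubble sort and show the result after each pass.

After pass 1: [28, 2, 27, 10, 14, 36] (5 swaps)
After pass 2: [2, 27, 10, 14, 28, 36] (4 swaps)
After pass 3: [2, 10, 14, 27, 28, 36] (2 swaps)
Total swaps: 11


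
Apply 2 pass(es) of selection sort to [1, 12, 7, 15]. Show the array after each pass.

Pass 1: Select minimum 1 at index 0, swap -> [1, 12, 7, 15]
Pass 2: Select minimum 7 at index 2, swap -> [1, 7, 12, 15]


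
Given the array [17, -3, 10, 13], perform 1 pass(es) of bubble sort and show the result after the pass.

After pass 1: [-3, 10, 13, 17] (3 swaps)
Total swaps: 3


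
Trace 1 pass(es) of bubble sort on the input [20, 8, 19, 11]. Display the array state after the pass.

After pass 1: [8, 19, 11, 20] (3 swaps)
Total swaps: 3


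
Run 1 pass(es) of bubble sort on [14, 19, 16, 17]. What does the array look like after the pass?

After pass 1: [14, 16, 17, 19] (2 swaps)
Total swaps: 2


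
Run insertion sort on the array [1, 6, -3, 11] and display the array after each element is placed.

First element 1 is already 'sorted'
Insert 6: shifted 0 elements -> [1, 6, -3, 11]
Insert -3: shifted 2 elements -> [-3, 1, 6, 11]
Insert 11: shifted 0 elements -> [-3, 1, 6, 11]


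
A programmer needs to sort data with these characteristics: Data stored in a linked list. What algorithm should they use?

Best choice: Merge sort
Reason: Merge sort doesn't require random access; can be done in O(1) extra space for linked lists


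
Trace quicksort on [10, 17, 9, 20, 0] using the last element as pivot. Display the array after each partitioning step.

Partition 1: pivot=0 at index 0 -> [0, 17, 9, 20, 10]
Partition 2: pivot=10 at index 2 -> [0, 9, 10, 20, 17]
Partition 3: pivot=17 at index 3 -> [0, 9, 10, 17, 20]


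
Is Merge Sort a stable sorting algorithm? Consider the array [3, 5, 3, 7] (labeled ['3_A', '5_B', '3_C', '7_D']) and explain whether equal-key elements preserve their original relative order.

Trace Merge Sort on the labeled array (the key is the number; the letter only tracks identity):
  Merge [3_A] + [5_B] -> [3_A, 5_B]
  Merge [3_C] + [7_D] -> [3_C, 7_D]
  Merge [3_A, 5_B] + [3_C, 7_D] -> [3_A, 3_C, 5_B, 7_D]
Final order: [3_A, 3_C, 5_B, 7_D]
Equal keys:
  value 3: originally 3_A, 3_C; after sorting 3_A, 3_C -> order preserved
All equal keys kept their original relative order. Merge Sort is stable: when the heads of the two halves are equal the merge takes from the left half first.
Answer: Stable


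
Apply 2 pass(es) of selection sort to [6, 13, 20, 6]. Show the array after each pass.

Pass 1: Select minimum 6 at index 0, swap -> [6, 13, 20, 6]
Pass 2: Select minimum 6 at index 3, swap -> [6, 6, 20, 13]


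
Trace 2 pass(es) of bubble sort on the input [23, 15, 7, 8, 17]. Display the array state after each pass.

After pass 1: [15, 7, 8, 17, 23] (4 swaps)
After pass 2: [7, 8, 15, 17, 23] (2 swaps)
Total swaps: 6


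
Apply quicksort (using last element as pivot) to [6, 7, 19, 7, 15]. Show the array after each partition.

Partition 1: pivot=15 at index 3 -> [6, 7, 7, 15, 19]
Partition 2: pivot=7 at index 2 -> [6, 7, 7, 15, 19]
Partition 3: pivot=7 at index 1 -> [6, 7, 7, 15, 19]


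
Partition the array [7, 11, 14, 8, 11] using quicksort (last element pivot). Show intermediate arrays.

Partition 1: pivot=11 at index 3 -> [7, 11, 8, 11, 14]
Partition 2: pivot=8 at index 1 -> [7, 8, 11, 11, 14]


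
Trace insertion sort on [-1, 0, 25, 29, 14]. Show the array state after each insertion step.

First element -1 is already 'sorted'
Insert 0: shifted 0 elements -> [-1, 0, 25, 29, 14]
Insert 25: shifted 0 elements -> [-1, 0, 25, 29, 14]
Insert 29: shifted 0 elements -> [-1, 0, 25, 29, 14]
Insert 14: shifted 2 elements -> [-1, 0, 14, 25, 29]


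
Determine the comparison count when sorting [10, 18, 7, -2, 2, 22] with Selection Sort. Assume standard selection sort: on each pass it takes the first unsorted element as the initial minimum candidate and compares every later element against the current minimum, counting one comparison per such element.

Pass 1: scan indices 1..5 for the minimum = 5 comparison(s); min is -2, place at index 0 -> [-2, 18, 7, 10, 2, 22]
Pass 2: scan indices 2..5 for the minimum = 4 comparison(s); min is 2, place at index 1 -> [-2, 2, 7, 10, 18, 22]
Pass 3: scan indices 3..5 for the minimum = 3 comparison(s); min is 7, place at index 2 -> [-2, 2, 7, 10, 18, 22]
Pass 4: scan indices 4..5 for the minimum = 2 comparison(s); min is 10, place at index 3 -> [-2, 2, 7, 10, 18, 22]
Pass 5: scan indices 5..5 for the minimum = 1 comparison(s); min is 18, place at index 4 -> [-2, 2, 7, 10, 18, 22]
Selection sort always scans the whole unsorted suffix, so the count is (n-1) + (n-2) + ... + 1 = n(n-1)/2 = 6*5/2 = 15 regardless of the input order.
Total comparisons: 5 + 4 + 3 + 2 + 1 = 15


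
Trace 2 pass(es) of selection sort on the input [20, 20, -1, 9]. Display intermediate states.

Pass 1: Select minimum -1 at index 2, swap -> [-1, 20, 20, 9]
Pass 2: Select minimum 9 at index 3, swap -> [-1, 9, 20, 20]


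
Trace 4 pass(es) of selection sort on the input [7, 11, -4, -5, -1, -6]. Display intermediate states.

Pass 1: Select minimum -6 at index 5, swap -> [-6, 11, -4, -5, -1, 7]
Pass 2: Select minimum -5 at index 3, swap -> [-6, -5, -4, 11, -1, 7]
Pass 3: Select minimum -4 at index 2, swap -> [-6, -5, -4, 11, -1, 7]
Pass 4: Select minimum -1 at index 4, swap -> [-6, -5, -4, -1, 11, 7]


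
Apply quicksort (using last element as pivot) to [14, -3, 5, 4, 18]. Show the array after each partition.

Partition 1: pivot=18 at index 4 -> [14, -3, 5, 4, 18]
Partition 2: pivot=4 at index 1 -> [-3, 4, 5, 14, 18]
Partition 3: pivot=14 at index 3 -> [-3, 4, 5, 14, 18]


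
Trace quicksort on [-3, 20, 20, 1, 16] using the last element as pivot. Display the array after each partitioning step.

Partition 1: pivot=16 at index 2 -> [-3, 1, 16, 20, 20]
Partition 2: pivot=1 at index 1 -> [-3, 1, 16, 20, 20]
Partition 3: pivot=20 at index 4 -> [-3, 1, 16, 20, 20]


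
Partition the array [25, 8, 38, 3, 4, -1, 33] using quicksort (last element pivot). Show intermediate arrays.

Partition 1: pivot=33 at index 5 -> [25, 8, 3, 4, -1, 33, 38]
Partition 2: pivot=-1 at index 0 -> [-1, 8, 3, 4, 25, 33, 38]
Partition 3: pivot=25 at index 4 -> [-1, 8, 3, 4, 25, 33, 38]
Partition 4: pivot=4 at index 2 -> [-1, 3, 4, 8, 25, 33, 38]


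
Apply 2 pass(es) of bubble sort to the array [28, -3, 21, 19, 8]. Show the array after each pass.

After pass 1: [-3, 21, 19, 8, 28] (4 swaps)
After pass 2: [-3, 19, 8, 21, 28] (2 swaps)
Total swaps: 6


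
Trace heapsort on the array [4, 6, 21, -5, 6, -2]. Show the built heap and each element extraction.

Build heap: [21, 6, 4, -5, 6, -2]
Extract 21: [6, 6, 4, -5, -2, 21]
Extract 6: [6, -2, 4, -5, 6, 21]
Extract 6: [4, -2, -5, 6, 6, 21]
Extract 4: [-2, -5, 4, 6, 6, 21]
Extract -2: [-5, -2, 4, 6, 6, 21]


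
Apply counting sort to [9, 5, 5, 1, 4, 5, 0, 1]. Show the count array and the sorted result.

Count array: [1, 2, 0, 0, 1, 3, 0, 0, 0, 1]
(count[i] = number of elements equal to i)
Cumulative count: [1, 3, 3, 3, 4, 7, 7, 7, 7, 8]
Sorted: [0, 1, 1, 4, 5, 5, 5, 9]


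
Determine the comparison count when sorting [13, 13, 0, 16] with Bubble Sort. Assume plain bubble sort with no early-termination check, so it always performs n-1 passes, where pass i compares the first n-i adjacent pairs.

Pass 1: compare adjacent pairs (0,1)..(2,3) = 3 comparison(s), 1 swap(s) -> [13, 0, 13, 16]
Pass 2: compare adjacent pairs (0,1)..(1,2) = 2 comparison(s), 1 swap(s) -> [0, 13, 13, 16]
Pass 3: compare adjacent pairs (0,1)..(0,1) = 1 comparison(s), 0 swap(s) -> [0, 13, 13, 16]
Total comparisons: 3 + 2 + 1 = 6


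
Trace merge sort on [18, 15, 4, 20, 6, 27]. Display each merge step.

Divide and conquer:
  Merge [15] + [4] -> [4, 15]
  Merge [18] + [4, 15] -> [4, 15, 18]
  Merge [6] + [27] -> [6, 27]
  Merge [20] + [6, 27] -> [6, 20, 27]
  Merge [4, 15, 18] + [6, 20, 27] -> [4, 6, 15, 18, 20, 27]


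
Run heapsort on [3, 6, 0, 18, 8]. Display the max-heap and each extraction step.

Build heap: [18, 8, 0, 6, 3]
Extract 18: [8, 6, 0, 3, 18]
Extract 8: [6, 3, 0, 8, 18]
Extract 6: [3, 0, 6, 8, 18]
Extract 3: [0, 3, 6, 8, 18]


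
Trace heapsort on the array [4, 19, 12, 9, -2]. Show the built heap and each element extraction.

Build heap: [19, 9, 12, 4, -2]
Extract 19: [12, 9, -2, 4, 19]
Extract 12: [9, 4, -2, 12, 19]
Extract 9: [4, -2, 9, 12, 19]
Extract 4: [-2, 4, 9, 12, 19]


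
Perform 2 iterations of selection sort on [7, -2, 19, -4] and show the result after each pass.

Pass 1: Select minimum -4 at index 3, swap -> [-4, -2, 19, 7]
Pass 2: Select minimum -2 at index 1, swap -> [-4, -2, 19, 7]


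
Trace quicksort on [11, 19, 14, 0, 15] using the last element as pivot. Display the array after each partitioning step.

Partition 1: pivot=15 at index 3 -> [11, 14, 0, 15, 19]
Partition 2: pivot=0 at index 0 -> [0, 14, 11, 15, 19]
Partition 3: pivot=11 at index 1 -> [0, 11, 14, 15, 19]


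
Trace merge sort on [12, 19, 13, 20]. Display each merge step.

Divide and conquer:
  Merge [12] + [19] -> [12, 19]
  Merge [13] + [20] -> [13, 20]
  Merge [12, 19] + [13, 20] -> [12, 13, 19, 20]


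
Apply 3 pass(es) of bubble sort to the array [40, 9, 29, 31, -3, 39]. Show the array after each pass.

After pass 1: [9, 29, 31, -3, 39, 40] (5 swaps)
After pass 2: [9, 29, -3, 31, 39, 40] (1 swaps)
After pass 3: [9, -3, 29, 31, 39, 40] (1 swaps)
Total swaps: 7


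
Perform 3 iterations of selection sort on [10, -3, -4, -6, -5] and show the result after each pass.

Pass 1: Select minimum -6 at index 3, swap -> [-6, -3, -4, 10, -5]
Pass 2: Select minimum -5 at index 4, swap -> [-6, -5, -4, 10, -3]
Pass 3: Select minimum -4 at index 2, swap -> [-6, -5, -4, 10, -3]


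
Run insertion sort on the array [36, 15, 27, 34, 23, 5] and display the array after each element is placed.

First element 36 is already 'sorted'
Insert 15: shifted 1 elements -> [15, 36, 27, 34, 23, 5]
Insert 27: shifted 1 elements -> [15, 27, 36, 34, 23, 5]
Insert 34: shifted 1 elements -> [15, 27, 34, 36, 23, 5]
Insert 23: shifted 3 elements -> [15, 23, 27, 34, 36, 5]
Insert 5: shifted 5 elements -> [5, 15, 23, 27, 34, 36]


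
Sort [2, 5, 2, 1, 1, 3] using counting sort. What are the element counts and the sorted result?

Count array: [0, 2, 2, 1, 0, 1]
(count[i] = number of elements equal to i)
Cumulative count: [0, 2, 4, 5, 5, 6]
Sorted: [1, 1, 2, 2, 3, 5]


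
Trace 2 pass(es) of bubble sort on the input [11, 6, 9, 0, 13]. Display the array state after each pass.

After pass 1: [6, 9, 0, 11, 13] (3 swaps)
After pass 2: [6, 0, 9, 11, 13] (1 swaps)
Total swaps: 4


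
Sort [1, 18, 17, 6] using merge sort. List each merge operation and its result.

Divide and conquer:
  Merge [1] + [18] -> [1, 18]
  Merge [17] + [6] -> [6, 17]
  Merge [1, 18] + [6, 17] -> [1, 6, 17, 18]


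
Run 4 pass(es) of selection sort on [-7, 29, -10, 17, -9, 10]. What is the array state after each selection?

Pass 1: Select minimum -10 at index 2, swap -> [-10, 29, -7, 17, -9, 10]
Pass 2: Select minimum -9 at index 4, swap -> [-10, -9, -7, 17, 29, 10]
Pass 3: Select minimum -7 at index 2, swap -> [-10, -9, -7, 17, 29, 10]
Pass 4: Select minimum 10 at index 5, swap -> [-10, -9, -7, 10, 29, 17]


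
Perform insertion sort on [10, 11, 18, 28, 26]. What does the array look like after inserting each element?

First element 10 is already 'sorted'
Insert 11: shifted 0 elements -> [10, 11, 18, 28, 26]
Insert 18: shifted 0 elements -> [10, 11, 18, 28, 26]
Insert 28: shifted 0 elements -> [10, 11, 18, 28, 26]
Insert 26: shifted 1 elements -> [10, 11, 18, 26, 28]


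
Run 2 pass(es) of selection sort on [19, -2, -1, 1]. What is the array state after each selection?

Pass 1: Select minimum -2 at index 1, swap -> [-2, 19, -1, 1]
Pass 2: Select minimum -1 at index 2, swap -> [-2, -1, 19, 1]


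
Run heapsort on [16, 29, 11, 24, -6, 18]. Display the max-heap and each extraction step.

Build heap: [29, 24, 18, 16, -6, 11]
Extract 29: [24, 16, 18, 11, -6, 29]
Extract 24: [18, 16, -6, 11, 24, 29]
Extract 18: [16, 11, -6, 18, 24, 29]
Extract 16: [11, -6, 16, 18, 24, 29]
Extract 11: [-6, 11, 16, 18, 24, 29]


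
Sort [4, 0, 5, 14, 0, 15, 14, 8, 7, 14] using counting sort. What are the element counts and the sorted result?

Count array: [2, 0, 0, 0, 1, 1, 0, 1, 1, 0, 0, 0, 0, 0, 3, 1]
(count[i] = number of elements equal to i)
Cumulative count: [2, 2, 2, 2, 3, 4, 4, 5, 6, 6, 6, 6, 6, 6, 9, 10]
Sorted: [0, 0, 4, 5, 7, 8, 14, 14, 14, 15]


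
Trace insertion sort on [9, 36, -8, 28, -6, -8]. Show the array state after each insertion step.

First element 9 is already 'sorted'
Insert 36: shifted 0 elements -> [9, 36, -8, 28, -6, -8]
Insert -8: shifted 2 elements -> [-8, 9, 36, 28, -6, -8]
Insert 28: shifted 1 elements -> [-8, 9, 28, 36, -6, -8]
Insert -6: shifted 3 elements -> [-8, -6, 9, 28, 36, -8]
Insert -8: shifted 4 elements -> [-8, -8, -6, 9, 28, 36]


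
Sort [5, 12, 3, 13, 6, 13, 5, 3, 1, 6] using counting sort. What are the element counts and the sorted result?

Count array: [0, 1, 0, 2, 0, 2, 2, 0, 0, 0, 0, 0, 1, 2]
(count[i] = number of elements equal to i)
Cumulative count: [0, 1, 1, 3, 3, 5, 7, 7, 7, 7, 7, 7, 8, 10]
Sorted: [1, 3, 3, 5, 5, 6, 6, 12, 13, 13]


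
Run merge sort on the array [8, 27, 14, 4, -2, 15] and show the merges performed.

Divide and conquer:
  Merge [27] + [14] -> [14, 27]
  Merge [8] + [14, 27] -> [8, 14, 27]
  Merge [-2] + [15] -> [-2, 15]
  Merge [4] + [-2, 15] -> [-2, 4, 15]
  Merge [8, 14, 27] + [-2, 4, 15] -> [-2, 4, 8, 14, 15, 27]


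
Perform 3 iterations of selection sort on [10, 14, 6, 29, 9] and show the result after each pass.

Pass 1: Select minimum 6 at index 2, swap -> [6, 14, 10, 29, 9]
Pass 2: Select minimum 9 at index 4, swap -> [6, 9, 10, 29, 14]
Pass 3: Select minimum 10 at index 2, swap -> [6, 9, 10, 29, 14]


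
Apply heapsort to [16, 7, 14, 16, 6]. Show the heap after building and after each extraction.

Build heap: [16, 16, 14, 7, 6]
Extract 16: [16, 7, 14, 6, 16]
Extract 16: [14, 7, 6, 16, 16]
Extract 14: [7, 6, 14, 16, 16]
Extract 7: [6, 7, 14, 16, 16]


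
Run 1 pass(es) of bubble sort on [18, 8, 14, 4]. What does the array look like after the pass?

After pass 1: [8, 14, 4, 18] (3 swaps)
Total swaps: 3


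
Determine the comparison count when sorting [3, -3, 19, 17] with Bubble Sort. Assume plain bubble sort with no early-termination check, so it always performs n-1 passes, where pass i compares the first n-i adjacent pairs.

Pass 1: compare adjacent pairs (0,1)..(2,3) = 3 comparison(s), 2 swap(s) -> [-3, 3, 17, 19]
Pass 2: compare adjacent pairs (0,1)..(1,2) = 2 comparison(s), 0 swap(s) -> [-3, 3, 17, 19]
Pass 3: compare adjacent pairs (0,1)..(0,1) = 1 comparison(s), 0 swap(s) -> [-3, 3, 17, 19]
Total comparisons: 3 + 2 + 1 = 6


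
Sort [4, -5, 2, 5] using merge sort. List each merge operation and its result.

Divide and conquer:
  Merge [4] + [-5] -> [-5, 4]
  Merge [2] + [5] -> [2, 5]
  Merge [-5, 4] + [2, 5] -> [-5, 2, 4, 5]
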